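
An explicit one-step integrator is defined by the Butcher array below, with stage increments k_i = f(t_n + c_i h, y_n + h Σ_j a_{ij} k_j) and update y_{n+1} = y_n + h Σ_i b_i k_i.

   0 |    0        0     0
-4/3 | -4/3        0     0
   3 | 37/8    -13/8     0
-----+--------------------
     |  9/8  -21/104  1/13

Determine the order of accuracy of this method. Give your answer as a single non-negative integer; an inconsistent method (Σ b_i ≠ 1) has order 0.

b = (9/8, -21/104, 1/13)
c = (0, -4/3, 3)
Ac = (0, 0, 13/6)
Σ b_i: 9/8·1 + (-21/104)·1 + 1/13·1 = 1 ✓
b·c: (-21/104)·(-4/3) + 1/13·3 = 1/2 ✓
b·c²: (-21/104)·16/9 + 1/13·9 = 1/3 ✓
b·Ac: 1/13·13/6 = 1/6 ✓; 3 stages ⇒ order 3.

3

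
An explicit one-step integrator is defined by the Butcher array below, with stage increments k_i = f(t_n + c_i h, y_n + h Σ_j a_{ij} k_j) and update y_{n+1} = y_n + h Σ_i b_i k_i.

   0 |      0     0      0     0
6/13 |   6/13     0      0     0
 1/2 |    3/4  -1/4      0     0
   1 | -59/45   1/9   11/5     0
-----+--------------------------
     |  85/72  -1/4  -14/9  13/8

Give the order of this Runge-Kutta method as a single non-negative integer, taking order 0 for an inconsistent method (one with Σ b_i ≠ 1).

b = (85/72, -1/4, -14/9, 13/8)
c = (0, 6/13, 1/2, 1)
Ac = (0, 0, -3/26, 449/390)
Σ b_i: 85/72·1 + (-1/4)·1 + (-14/9)·1 + 13/8·1 = 1 ✓
b·c: (-1/4)·6/13 + (-14/9)·1/2 + 13/8·1 = 685/936 ≠ 1/2 ⇒ order 1.

1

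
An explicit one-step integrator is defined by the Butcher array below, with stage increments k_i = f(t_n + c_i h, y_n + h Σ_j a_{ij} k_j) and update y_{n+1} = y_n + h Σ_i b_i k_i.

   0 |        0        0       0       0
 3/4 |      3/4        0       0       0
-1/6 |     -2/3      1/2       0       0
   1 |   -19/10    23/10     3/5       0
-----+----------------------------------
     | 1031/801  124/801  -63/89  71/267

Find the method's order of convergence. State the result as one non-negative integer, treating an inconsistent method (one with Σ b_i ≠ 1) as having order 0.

3

b = (1031/801, 124/801, -63/89, 71/267)
c = (0, 3/4, -1/6, 1)
Ac = (0, 0, 3/8, 13/8)
Σ b_i: 1031/801·1 + 124/801·1 + (-63/89)·1 + 71/267·1 = 1 ✓
b·c: 124/801·3/4 + (-63/89)·(-1/6) + 71/267·1 = 1/2 ✓
b·c²: 124/801·9/16 + (-63/89)·1/36 + 71/267·1 = 1/3 ✓
b·Ac: (-63/89)·3/8 + 71/267·13/8 = 1/6 ✓
b·c³: 124/801·27/64 + (-63/89)·(-1/216) + 71/267·1 = 1429/4272 ≠ 1/4 ⇒ order 3.
b·(c∘Ac): (-63/89)·(-1/16) + 71/267·13/8 = 2035/4272 ≠ 1/8
b·Ac²: (-63/89)·9/32 + 71/267·629/480 = 2393/16020 ≠ 1/12
b·A²c: 71/267·9/40 = 213/3560 ≠ 1/24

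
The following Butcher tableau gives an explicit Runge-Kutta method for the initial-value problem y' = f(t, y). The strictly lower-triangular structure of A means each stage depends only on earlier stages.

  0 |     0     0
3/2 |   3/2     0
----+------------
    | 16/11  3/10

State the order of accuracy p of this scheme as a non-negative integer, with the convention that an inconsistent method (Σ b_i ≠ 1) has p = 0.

b = (16/11, 3/10)
c = (0, 3/2)
Σ b_i: 16/11·1 + 3/10·1 = 193/110 ≠ 1 ⇒ order 0.

0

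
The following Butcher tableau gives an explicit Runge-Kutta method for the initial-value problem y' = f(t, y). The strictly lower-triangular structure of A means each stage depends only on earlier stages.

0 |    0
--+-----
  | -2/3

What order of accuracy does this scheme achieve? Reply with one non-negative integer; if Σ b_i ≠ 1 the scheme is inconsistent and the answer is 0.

0

b = (-2/3)
c = (0)
Σ b_i: (-2/3)·1 = -2/3 ≠ 1 ⇒ order 0.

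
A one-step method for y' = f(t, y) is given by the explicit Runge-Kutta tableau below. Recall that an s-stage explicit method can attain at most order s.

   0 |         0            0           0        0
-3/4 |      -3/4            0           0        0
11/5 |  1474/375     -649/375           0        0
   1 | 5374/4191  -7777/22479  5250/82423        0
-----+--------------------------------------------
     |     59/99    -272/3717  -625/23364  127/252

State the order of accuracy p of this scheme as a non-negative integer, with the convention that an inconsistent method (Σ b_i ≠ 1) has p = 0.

b = (59/99, -272/3717, -625/23364, 127/252)
c = (0, -3/4, 11/5, 1)
Ac = (0, 0, 649/500, 203/508)
Σ b_i: 59/99·1 + (-272/3717)·1 + (-625/23364)·1 + 127/252·1 = 1 ✓
b·c: (-272/3717)·(-3/4) + (-625/23364)·11/5 + 127/252·1 = 1/2 ✓
b·c²: (-272/3717)·9/16 + (-625/23364)·121/25 + 127/252·1 = 1/3 ✓
b·Ac: (-625/23364)·649/500 + 127/252·203/508 = 1/6 ✓
b·c³: (-272/3717)·(-27/64) + (-625/23364)·1331/125 + 127/252·1 = 1/4 ✓
b·(c∘Ac): (-625/23364)·7139/2500 + 127/252·203/508 = 1/8 ✓
b·Ac²: (-625/23364)·(-1947/2000) + 127/252·231/2032 = 1/12 ✓
b·A²c: 127/252·21/254 = 1/24 ✓; 4 stages ⇒ order 4.

4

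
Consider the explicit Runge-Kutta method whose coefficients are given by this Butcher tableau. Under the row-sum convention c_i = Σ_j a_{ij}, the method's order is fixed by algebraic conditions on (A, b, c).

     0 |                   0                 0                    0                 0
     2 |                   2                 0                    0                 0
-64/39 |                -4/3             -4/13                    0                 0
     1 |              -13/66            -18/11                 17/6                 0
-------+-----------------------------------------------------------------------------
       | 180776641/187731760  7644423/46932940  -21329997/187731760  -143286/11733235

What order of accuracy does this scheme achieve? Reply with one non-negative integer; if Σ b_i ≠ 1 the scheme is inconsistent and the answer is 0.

b = (180776641/187731760, 7644423/46932940, -21329997/187731760, -143286/11733235)
c = (0, 2, -64/39, 1)
Ac = (0, 0, -8/13, -10196/1287)
Σ b_i: 180776641/187731760·1 + 7644423/46932940·1 + (-21329997/187731760)·1 + (-143286/11733235)·1 = 1 ✓
b·c: 7644423/46932940·2 + (-21329997/187731760)·(-64/39) + (-143286/11733235)·1 = 1/2 ✓
b·c²: 7644423/46932940·4 + (-21329997/187731760)·4096/1521 + (-143286/11733235)·1 = 1/3 ✓
b·Ac: (-21329997/187731760)·(-8/13) + (-143286/11733235)·(-10196/1287) = 1/6 ✓
b·c³: 7644423/46932940·8 + (-21329997/187731760)·(-262144/59319) + (-143286/11733235)·1 = 2461321784/1372788495 ≠ 1/4 ⇒ order 3.
b·(c∘Ac): (-21329997/187731760)·512/507 + (-143286/11733235)·(-10196/1287) = -633352/35199705 ≠ 1/8
b·Ac²: (-21329997/187731760)·(-16/13) + (-143286/11733235)·54440/50193 = 173787013/1372788495 ≠ 1/12
b·A²c: (-143286/11733235)·(-68/39) = 249832/11733235 ≠ 1/24

3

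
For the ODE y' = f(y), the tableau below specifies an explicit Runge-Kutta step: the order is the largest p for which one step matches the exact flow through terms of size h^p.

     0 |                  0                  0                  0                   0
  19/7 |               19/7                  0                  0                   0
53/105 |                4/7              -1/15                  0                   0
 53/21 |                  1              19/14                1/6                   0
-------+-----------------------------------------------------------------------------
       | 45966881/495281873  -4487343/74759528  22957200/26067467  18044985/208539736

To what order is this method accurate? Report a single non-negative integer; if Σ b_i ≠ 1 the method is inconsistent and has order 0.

b = (45966881/495281873, -4487343/74759528, 22957200/26067467, 18044985/208539736)
c = (0, 19/7, 53/105, 53/21)
Ac = (0, 0, -19/105, 8308/2205)
Σ b_i: 45966881/495281873·1 + (-4487343/74759528)·1 + 22957200/26067467·1 + 18044985/208539736·1 = 1 ✓
b·c: (-4487343/74759528)·19/7 + 22957200/26067467·53/105 + 18044985/208539736·53/21 = 1/2 ✓
b·c²: (-4487343/74759528)·361/49 + 22957200/26067467·2809/11025 + 18044985/208539736·2809/441 = 1/3 ✓
b·Ac: 22957200/26067467·(-19/105) + 18044985/208539736·8308/2205 = 1/6 ✓
b·c³: (-4487343/74759528)·6859/343 + 22957200/26067467·148877/1157625 + 18044985/208539736·148877/9261 = 659368109/2169009990 ≠ 1/4 ⇒ order 3.
b·(c∘Ac): 22957200/26067467·(-1007/11025) + 18044985/208539736·440324/46305 = 46007435/61971714 ≠ 1/8
b·Ac²: 22957200/26067467·(-361/735) + 18044985/208539736·2324744/231525 = 67595131/154929285 ≠ 1/12
b·A²c: 18044985/208539736·(-19/630) = -3265283/1251238416 ≠ 1/24

3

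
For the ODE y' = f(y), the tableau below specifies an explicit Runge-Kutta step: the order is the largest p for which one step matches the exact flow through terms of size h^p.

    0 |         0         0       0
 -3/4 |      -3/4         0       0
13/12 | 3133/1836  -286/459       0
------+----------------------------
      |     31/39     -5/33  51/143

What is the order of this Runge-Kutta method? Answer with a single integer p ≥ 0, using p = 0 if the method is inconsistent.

b = (31/39, -5/33, 51/143)
c = (0, -3/4, 13/12)
Ac = (0, 0, 143/306)
Σ b_i: 31/39·1 + (-5/33)·1 + 51/143·1 = 1 ✓
b·c: (-5/33)·(-3/4) + 51/143·13/12 = 1/2 ✓
b·c²: (-5/33)·9/16 + 51/143·169/144 = 1/3 ✓
b·Ac: 51/143·143/306 = 1/6 ✓; 3 stages ⇒ order 3.

3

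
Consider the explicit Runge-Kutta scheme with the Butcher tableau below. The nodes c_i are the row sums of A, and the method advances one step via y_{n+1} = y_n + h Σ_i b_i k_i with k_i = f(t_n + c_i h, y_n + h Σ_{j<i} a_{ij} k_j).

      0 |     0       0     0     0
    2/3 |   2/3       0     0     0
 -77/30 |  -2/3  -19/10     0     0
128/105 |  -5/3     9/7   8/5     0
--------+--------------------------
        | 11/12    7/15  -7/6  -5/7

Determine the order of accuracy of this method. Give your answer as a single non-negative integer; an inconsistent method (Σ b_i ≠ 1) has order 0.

0

b = (11/12, 7/15, -7/6, -5/7)
c = (0, 2/3, -77/30, 128/105)
Ac = (0, 0, -19/15, -1706/525)
Σ b_i: 11/12·1 + 7/15·1 + (-7/6)·1 + (-5/7)·1 = -209/420 ≠ 1 ⇒ order 0.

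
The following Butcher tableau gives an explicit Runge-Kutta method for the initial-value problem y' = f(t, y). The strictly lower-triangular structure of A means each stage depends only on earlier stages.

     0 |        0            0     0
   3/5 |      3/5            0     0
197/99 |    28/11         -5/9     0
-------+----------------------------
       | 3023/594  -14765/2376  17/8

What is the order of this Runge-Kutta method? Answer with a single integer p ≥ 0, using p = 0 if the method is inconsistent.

b = (3023/594, -14765/2376, 17/8)
c = (0, 3/5, 197/99)
Ac = (0, 0, -1/3)
Σ b_i: 3023/594·1 + (-14765/2376)·1 + 17/8·1 = 1 ✓
b·c: (-14765/2376)·3/5 + 17/8·197/99 = 1/2 ✓
b·c²: (-14765/2376)·9/25 + 17/8·38809/9801 = 605431/98010 ≠ 1/3 ⇒ order 2.
b·Ac: 17/8·(-1/3) = -17/24 ≠ 1/6

2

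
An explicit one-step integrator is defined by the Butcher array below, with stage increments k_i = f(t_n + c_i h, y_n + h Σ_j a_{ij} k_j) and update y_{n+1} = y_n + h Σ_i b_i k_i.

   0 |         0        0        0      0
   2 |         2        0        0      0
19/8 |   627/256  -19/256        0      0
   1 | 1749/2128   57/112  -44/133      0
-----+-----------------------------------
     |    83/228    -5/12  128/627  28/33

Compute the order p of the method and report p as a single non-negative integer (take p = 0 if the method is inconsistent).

b = (83/228, -5/12, 128/627, 28/33)
c = (0, 2, 19/8, 1)
Ac = (0, 0, -19/128, 13/56)
Σ b_i: 83/228·1 + (-5/12)·1 + 128/627·1 + 28/33·1 = 1 ✓
b·c: (-5/12)·2 + 128/627·19/8 + 28/33·1 = 1/2 ✓
b·c²: (-5/12)·4 + 128/627·361/64 + 28/33·1 = 1/3 ✓
b·Ac: 128/627·(-19/128) + 28/33·13/56 = 1/6 ✓
b·c³: (-5/12)·8 + 128/627·6859/512 + 28/33·1 = 1/4 ✓
b·(c∘Ac): 128/627·(-361/1024) + 28/33·13/56 = 1/8 ✓
b·Ac²: 128/627·(-19/64) + 28/33·19/112 = 1/12 ✓
b·A²c: 28/33·11/224 = 1/24 ✓; 4 stages ⇒ order 4.

4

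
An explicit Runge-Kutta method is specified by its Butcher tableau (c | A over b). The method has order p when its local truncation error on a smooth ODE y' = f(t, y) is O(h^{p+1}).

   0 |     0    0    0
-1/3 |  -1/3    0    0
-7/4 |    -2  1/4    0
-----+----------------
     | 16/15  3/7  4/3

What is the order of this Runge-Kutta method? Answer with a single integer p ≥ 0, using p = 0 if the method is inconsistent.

0

b = (16/15, 3/7, 4/3)
c = (0, -1/3, -7/4)
Ac = (0, 0, -1/12)
Σ b_i: 16/15·1 + 3/7·1 + 4/3·1 = 99/35 ≠ 1 ⇒ order 0.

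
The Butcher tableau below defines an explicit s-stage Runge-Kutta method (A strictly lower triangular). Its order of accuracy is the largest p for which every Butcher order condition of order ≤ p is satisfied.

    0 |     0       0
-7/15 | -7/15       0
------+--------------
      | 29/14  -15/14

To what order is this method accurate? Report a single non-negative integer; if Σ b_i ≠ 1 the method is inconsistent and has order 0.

2

b = (29/14, -15/14)
c = (0, -7/15)
Σ b_i: 29/14·1 + (-15/14)·1 = 1 ✓
b·c: (-15/14)·(-7/15) = 1/2 ✓; 2 stages ⇒ order 2.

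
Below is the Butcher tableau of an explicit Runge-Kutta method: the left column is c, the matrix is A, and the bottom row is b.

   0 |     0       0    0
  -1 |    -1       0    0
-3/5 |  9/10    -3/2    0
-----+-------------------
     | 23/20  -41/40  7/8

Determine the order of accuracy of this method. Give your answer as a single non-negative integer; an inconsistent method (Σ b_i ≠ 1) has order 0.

b = (23/20, -41/40, 7/8)
c = (0, -1, -3/5)
Ac = (0, 0, 3/2)
Σ b_i: 23/20·1 + (-41/40)·1 + 7/8·1 = 1 ✓
b·c: (-41/40)·(-1) + 7/8·(-3/5) = 1/2 ✓
b·c²: (-41/40)·1 + 7/8·9/25 = -71/100 ≠ 1/3 ⇒ order 2.
b·Ac: 7/8·3/2 = 21/16 ≠ 1/6

2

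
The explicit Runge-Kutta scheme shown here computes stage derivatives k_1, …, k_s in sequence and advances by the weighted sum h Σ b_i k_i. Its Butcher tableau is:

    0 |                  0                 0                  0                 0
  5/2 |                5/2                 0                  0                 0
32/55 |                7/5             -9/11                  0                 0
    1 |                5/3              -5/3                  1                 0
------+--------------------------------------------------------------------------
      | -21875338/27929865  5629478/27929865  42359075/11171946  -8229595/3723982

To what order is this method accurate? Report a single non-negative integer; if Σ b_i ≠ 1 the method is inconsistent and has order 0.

3

b = (-21875338/27929865, 5629478/27929865, 42359075/11171946, -8229595/3723982)
c = (0, 5/2, 32/55, 1)
Ac = (0, 0, -45/22, -1183/330)
Σ b_i: (-21875338/27929865)·1 + 5629478/27929865·1 + 42359075/11171946·1 + (-8229595/3723982)·1 = 1 ✓
b·c: 5629478/27929865·5/2 + 42359075/11171946·32/55 + (-8229595/3723982)·1 = 1/2 ✓
b·c²: 5629478/27929865·25/4 + 42359075/11171946·1024/3025 + (-8229595/3723982)·1 = 1/3 ✓
b·Ac: 42359075/11171946·(-45/22) + (-8229595/3723982)·(-1183/330) = 1/6 ✓
b·c³: 5629478/27929865·125/8 + 42359075/11171946·32768/166375 + (-8229595/3723982)·1 = 62793951/37239820 ≠ 1/4 ⇒ order 3.
b·(c∘Ac): 42359075/11171946·(-144/121) + (-8229595/3723982)·(-1183/330) = 76189507/22343892 ≠ 1/8
b·Ac²: 42359075/11171946·(-225/44) + (-8229595/3723982)·(-365837/36300) = 3542932549/1228914060 ≠ 1/12
b·A²c: (-8229595/3723982)·(-45/22) = 33666525/7447964 ≠ 1/24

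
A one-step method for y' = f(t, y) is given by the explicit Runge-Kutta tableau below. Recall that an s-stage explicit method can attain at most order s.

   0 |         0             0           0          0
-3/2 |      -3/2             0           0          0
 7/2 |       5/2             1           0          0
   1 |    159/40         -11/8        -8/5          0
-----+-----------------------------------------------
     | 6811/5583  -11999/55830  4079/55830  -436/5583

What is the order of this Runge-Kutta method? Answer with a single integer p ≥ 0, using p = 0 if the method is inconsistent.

b = (6811/5583, -11999/55830, 4079/55830, -436/5583)
c = (0, -3/2, 7/2, 1)
Ac = (0, 0, -3/2, -283/80)
Σ b_i: 6811/5583·1 + (-11999/55830)·1 + 4079/55830·1 + (-436/5583)·1 = 1 ✓
b·c: (-11999/55830)·(-3/2) + 4079/55830·7/2 + (-436/5583)·1 = 1/2 ✓
b·c²: (-11999/55830)·9/4 + 4079/55830·49/4 + (-436/5583)·1 = 1/3 ✓
b·Ac: 4079/55830·(-3/2) + (-436/5583)·(-283/80) = 1/6 ✓
b·c³: (-11999/55830)·(-27/8) + 4079/55830·343/8 + (-436/5583)·1 = 56273/14888 ≠ 1/4 ⇒ order 3.
b·(c∘Ac): 4079/55830·(-21/4) + (-436/5583)·(-283/80) = -4793/44664 ≠ 1/8
b·Ac²: 4079/55830·9/4 + (-436/5583)·(-3631/160) = 43249/22332 ≠ 1/12
b·A²c: (-436/5583)·12/5 = -1744/9305 ≠ 1/24

3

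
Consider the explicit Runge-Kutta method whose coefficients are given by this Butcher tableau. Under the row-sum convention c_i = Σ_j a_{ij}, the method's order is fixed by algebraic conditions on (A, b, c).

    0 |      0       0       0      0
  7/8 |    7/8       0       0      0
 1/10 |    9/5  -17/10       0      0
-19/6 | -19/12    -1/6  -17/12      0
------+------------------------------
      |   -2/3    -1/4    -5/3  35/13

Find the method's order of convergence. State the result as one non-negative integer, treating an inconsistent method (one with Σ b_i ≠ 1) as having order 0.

0

b = (-2/3, -1/4, -5/3, 35/13)
c = (0, 7/8, 1/10, -19/6)
Ac = (0, 0, -119/80, -23/80)
Σ b_i: (-2/3)·1 + (-1/4)·1 + (-5/3)·1 + 35/13·1 = 17/156 ≠ 1 ⇒ order 0.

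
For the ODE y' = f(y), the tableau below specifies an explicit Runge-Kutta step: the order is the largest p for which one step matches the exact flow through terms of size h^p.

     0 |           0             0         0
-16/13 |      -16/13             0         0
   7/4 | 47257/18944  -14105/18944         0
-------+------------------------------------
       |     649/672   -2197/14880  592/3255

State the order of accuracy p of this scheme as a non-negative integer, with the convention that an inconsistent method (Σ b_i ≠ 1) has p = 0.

3

b = (649/672, -2197/14880, 592/3255)
c = (0, -16/13, 7/4)
Ac = (0, 0, 1085/1184)
Σ b_i: 649/672·1 + (-2197/14880)·1 + 592/3255·1 = 1 ✓
b·c: (-2197/14880)·(-16/13) + 592/3255·7/4 = 1/2 ✓
b·c²: (-2197/14880)·256/169 + 592/3255·49/16 = 1/3 ✓
b·Ac: 592/3255·1085/1184 = 1/6 ✓; 3 stages ⇒ order 3.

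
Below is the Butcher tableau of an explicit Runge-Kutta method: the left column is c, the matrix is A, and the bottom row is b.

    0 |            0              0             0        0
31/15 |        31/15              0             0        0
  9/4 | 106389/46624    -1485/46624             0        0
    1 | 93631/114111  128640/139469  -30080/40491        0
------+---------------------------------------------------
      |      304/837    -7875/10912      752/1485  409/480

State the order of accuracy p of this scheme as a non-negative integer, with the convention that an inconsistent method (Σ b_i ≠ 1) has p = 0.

4

b = (304/837, -7875/10912, 752/1485, 409/480)
c = (0, 31/15, 9/4, 1)
Ac = (0, 0, -99/1504, 96/409)
Σ b_i: 304/837·1 + (-7875/10912)·1 + 752/1485·1 + 409/480·1 = 1 ✓
b·c: (-7875/10912)·31/15 + 752/1485·9/4 + 409/480·1 = 1/2 ✓
b·c²: (-7875/10912)·961/225 + 752/1485·81/16 + 409/480·1 = 1/3 ✓
b·Ac: 752/1485·(-99/1504) + 409/480·96/409 = 1/6 ✓
b·c³: (-7875/10912)·29791/3375 + 752/1485·729/64 + 409/480·1 = 1/4 ✓
b·(c∘Ac): 752/1485·(-891/6016) + 409/480·96/409 = 1/8 ✓
b·Ac²: 752/1485·(-1023/7520) + 409/480·1096/6135 = 1/12 ✓
b·A²c: 409/480·20/409 = 1/24 ✓; 4 stages ⇒ order 4.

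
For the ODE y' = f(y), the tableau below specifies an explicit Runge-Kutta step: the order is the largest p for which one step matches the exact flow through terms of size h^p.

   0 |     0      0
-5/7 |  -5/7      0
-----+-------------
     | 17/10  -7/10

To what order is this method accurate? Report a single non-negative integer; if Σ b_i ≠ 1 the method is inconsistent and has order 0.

2

b = (17/10, -7/10)
c = (0, -5/7)
Σ b_i: 17/10·1 + (-7/10)·1 = 1 ✓
b·c: (-7/10)·(-5/7) = 1/2 ✓; 2 stages ⇒ order 2.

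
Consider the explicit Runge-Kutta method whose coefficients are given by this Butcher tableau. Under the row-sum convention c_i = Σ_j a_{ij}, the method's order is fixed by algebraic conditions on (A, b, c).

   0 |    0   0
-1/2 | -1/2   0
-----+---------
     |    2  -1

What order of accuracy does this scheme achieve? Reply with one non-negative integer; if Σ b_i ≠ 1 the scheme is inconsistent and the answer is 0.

2

b = (2, -1)
c = (0, -1/2)
Σ b_i: 2·1 + (-1)·1 = 1 ✓
b·c: (-1)·(-1/2) = 1/2 ✓; 2 stages ⇒ order 2.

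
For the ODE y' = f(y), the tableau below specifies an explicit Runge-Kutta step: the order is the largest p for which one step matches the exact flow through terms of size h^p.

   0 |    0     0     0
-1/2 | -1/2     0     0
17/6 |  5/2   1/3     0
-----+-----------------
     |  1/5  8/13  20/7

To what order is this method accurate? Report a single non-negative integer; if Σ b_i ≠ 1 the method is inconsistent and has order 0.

b = (1/5, 8/13, 20/7)
c = (0, -1/2, 17/6)
Ac = (0, 0, -1/6)
Σ b_i: 1/5·1 + 8/13·1 + 20/7·1 = 1671/455 ≠ 1 ⇒ order 0.

0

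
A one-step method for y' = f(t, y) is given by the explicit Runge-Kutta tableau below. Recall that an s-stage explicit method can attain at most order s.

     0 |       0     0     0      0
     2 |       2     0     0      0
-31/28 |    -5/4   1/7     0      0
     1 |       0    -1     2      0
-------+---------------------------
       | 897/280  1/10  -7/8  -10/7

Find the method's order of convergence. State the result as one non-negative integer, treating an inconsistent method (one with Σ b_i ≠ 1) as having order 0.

b = (897/280, 1/10, -7/8, -10/7)
c = (0, 2, -31/28, 1)
Ac = (0, 0, 2/7, -59/14)
Σ b_i: 897/280·1 + 1/10·1 + (-7/8)·1 + (-10/7)·1 = 1 ✓
b·c: 1/10·2 + (-7/8)·(-31/28) + (-10/7)·1 = -291/1120 ≠ 1/2 ⇒ order 1.

1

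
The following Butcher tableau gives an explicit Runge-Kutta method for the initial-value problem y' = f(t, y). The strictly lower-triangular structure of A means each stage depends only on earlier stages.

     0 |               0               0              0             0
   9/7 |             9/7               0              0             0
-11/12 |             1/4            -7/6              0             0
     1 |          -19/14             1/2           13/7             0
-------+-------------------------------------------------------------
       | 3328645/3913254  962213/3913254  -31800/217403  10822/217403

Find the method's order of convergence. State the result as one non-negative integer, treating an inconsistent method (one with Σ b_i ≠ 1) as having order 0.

b = (3328645/3913254, 962213/3913254, -31800/217403, 10822/217403)
c = (0, 9/7, -11/12, 1)
Ac = (0, 0, -3/2, -89/84)
Σ b_i: 3328645/3913254·1 + 962213/3913254·1 + (-31800/217403)·1 + 10822/217403·1 = 1 ✓
b·c: 962213/3913254·9/7 + (-31800/217403)·(-11/12) + 10822/217403·1 = 1/2 ✓
b·c²: 962213/3913254·81/49 + (-31800/217403)·121/144 + 10822/217403·1 = 1/3 ✓
b·Ac: (-31800/217403)·(-3/2) + 10822/217403·(-89/84) = 1/6 ✓
b·c³: 962213/3913254·729/343 + (-31800/217403)·(-1331/1728) + 10822/217403·1 = 75060805/109571112 ≠ 1/4 ⇒ order 3.
b·(c∘Ac): (-31800/217403)·11/8 + 10822/217403·(-89/84) = -331147/1304418 ≠ 1/8
b·Ac²: (-31800/217403)·(-27/14) + 10822/217403·16843/7056 = 43929239/109571112 ≠ 1/12
b·A²c: 10822/217403·(-39/14) = -30147/217403 ≠ 1/24

3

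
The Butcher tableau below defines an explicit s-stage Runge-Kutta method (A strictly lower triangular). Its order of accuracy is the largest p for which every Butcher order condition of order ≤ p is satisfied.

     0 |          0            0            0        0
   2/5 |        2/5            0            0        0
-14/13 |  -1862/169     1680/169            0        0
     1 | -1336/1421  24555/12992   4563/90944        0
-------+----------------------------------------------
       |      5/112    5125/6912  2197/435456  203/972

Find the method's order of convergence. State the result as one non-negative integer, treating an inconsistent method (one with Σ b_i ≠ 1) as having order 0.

4

b = (5/112, 5125/6912, 2197/435456, 203/972)
c = (0, 2/5, -14/13, 1)
Ac = (0, 0, 672/169, 285/406)
Σ b_i: 5/112·1 + 5125/6912·1 + 2197/435456·1 + 203/972·1 = 1 ✓
b·c: 5125/6912·2/5 + 2197/435456·(-14/13) + 203/972·1 = 1/2 ✓
b·c²: 5125/6912·4/25 + 2197/435456·196/169 + 203/972·1 = 1/3 ✓
b·Ac: 2197/435456·672/169 + 203/972·285/406 = 1/6 ✓
b·c³: 5125/6912·8/125 + 2197/435456·(-2744/2197) + 203/972·1 = 1/4 ✓
b·(c∘Ac): 2197/435456·(-9408/2197) + 203/972·285/406 = 1/8 ✓
b·Ac²: 2197/435456·1344/845 + 203/972·366/1015 = 1/12 ✓
b·A²c: 203/972·81/406 = 1/24 ✓; 4 stages ⇒ order 4.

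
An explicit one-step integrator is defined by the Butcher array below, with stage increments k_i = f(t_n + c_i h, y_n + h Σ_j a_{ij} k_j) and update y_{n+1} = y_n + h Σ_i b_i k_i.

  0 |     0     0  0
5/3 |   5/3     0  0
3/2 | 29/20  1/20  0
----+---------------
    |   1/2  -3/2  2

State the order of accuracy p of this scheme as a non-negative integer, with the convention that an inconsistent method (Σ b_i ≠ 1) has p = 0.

3

b = (1/2, -3/2, 2)
c = (0, 5/3, 3/2)
Ac = (0, 0, 1/12)
Σ b_i: 1/2·1 + (-3/2)·1 + 2·1 = 1 ✓
b·c: (-3/2)·5/3 + 2·3/2 = 1/2 ✓
b·c²: (-3/2)·25/9 + 2·9/4 = 1/3 ✓
b·Ac: 2·1/12 = 1/6 ✓; 3 stages ⇒ order 3.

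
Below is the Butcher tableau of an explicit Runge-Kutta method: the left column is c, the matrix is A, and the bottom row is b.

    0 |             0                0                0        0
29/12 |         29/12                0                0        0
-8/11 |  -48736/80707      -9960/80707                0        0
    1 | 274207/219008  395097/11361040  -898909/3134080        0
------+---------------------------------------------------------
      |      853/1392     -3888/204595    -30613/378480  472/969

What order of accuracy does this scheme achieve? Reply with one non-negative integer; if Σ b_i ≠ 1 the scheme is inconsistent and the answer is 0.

b = (853/1392, -3888/204595, -30613/378480, 472/969)
c = (0, 29/12, -8/11, 1)
Ac = (0, 0, -830/2783, 1105/3776)
Σ b_i: 853/1392·1 + (-3888/204595)·1 + (-30613/378480)·1 + 472/969·1 = 1 ✓
b·c: (-3888/204595)·29/12 + (-30613/378480)·(-8/11) + 472/969·1 = 1/2 ✓
b·c²: (-3888/204595)·841/144 + (-30613/378480)·64/121 + 472/969·1 = 1/3 ✓
b·Ac: (-30613/378480)·(-830/2783) + 472/969·1105/3776 = 1/6 ✓
b·c³: (-3888/204595)·24389/1728 + (-30613/378480)·(-512/1331) + 472/969·1 = 1/4 ✓
b·(c∘Ac): (-30613/378480)·6640/30613 + 472/969·1105/3776 = 1/8 ✓
b·Ac²: (-30613/378480)·(-12035/16698) + 472/969·2329/45312 = 1/12 ✓
b·A²c: 472/969·323/3776 = 1/24 ✓; 4 stages ⇒ order 4.

4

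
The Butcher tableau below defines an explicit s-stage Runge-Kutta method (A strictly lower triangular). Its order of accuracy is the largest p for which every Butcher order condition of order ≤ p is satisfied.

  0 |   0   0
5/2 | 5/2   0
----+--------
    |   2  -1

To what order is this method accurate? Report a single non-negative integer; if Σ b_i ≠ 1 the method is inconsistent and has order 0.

b = (2, -1)
c = (0, 5/2)
Σ b_i: 2·1 + (-1)·1 = 1 ✓
b·c: (-1)·5/2 = -5/2 ≠ 1/2 ⇒ order 1.

1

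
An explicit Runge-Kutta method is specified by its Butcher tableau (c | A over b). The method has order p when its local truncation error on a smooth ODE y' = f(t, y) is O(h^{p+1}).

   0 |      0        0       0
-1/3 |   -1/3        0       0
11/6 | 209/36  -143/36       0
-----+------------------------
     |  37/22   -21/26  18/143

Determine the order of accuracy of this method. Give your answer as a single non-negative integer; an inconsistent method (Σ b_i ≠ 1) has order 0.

3

b = (37/22, -21/26, 18/143)
c = (0, -1/3, 11/6)
Ac = (0, 0, 143/108)
Σ b_i: 37/22·1 + (-21/26)·1 + 18/143·1 = 1 ✓
b·c: (-21/26)·(-1/3) + 18/143·11/6 = 1/2 ✓
b·c²: (-21/26)·1/9 + 18/143·121/36 = 1/3 ✓
b·Ac: 18/143·143/108 = 1/6 ✓; 3 stages ⇒ order 3.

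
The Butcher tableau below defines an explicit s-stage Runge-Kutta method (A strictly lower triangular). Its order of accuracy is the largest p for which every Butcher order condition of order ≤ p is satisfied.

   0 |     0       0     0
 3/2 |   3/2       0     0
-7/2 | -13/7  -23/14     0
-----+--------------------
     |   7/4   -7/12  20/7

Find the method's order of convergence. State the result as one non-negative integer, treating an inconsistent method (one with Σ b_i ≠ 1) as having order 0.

0

b = (7/4, -7/12, 20/7)
c = (0, 3/2, -7/2)
Ac = (0, 0, -69/28)
Σ b_i: 7/4·1 + (-7/12)·1 + 20/7·1 = 169/42 ≠ 1 ⇒ order 0.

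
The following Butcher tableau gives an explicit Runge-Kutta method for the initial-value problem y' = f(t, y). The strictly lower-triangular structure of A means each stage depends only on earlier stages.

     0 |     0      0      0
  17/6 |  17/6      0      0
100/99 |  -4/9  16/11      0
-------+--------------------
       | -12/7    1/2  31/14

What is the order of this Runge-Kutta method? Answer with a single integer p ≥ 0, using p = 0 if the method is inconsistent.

1

b = (-12/7, 1/2, 31/14)
c = (0, 17/6, 100/99)
Ac = (0, 0, 136/33)
Σ b_i: (-12/7)·1 + 1/2·1 + 31/14·1 = 1 ✓
b·c: 1/2·17/6 + 31/14·100/99 = 10127/2772 ≠ 1/2 ⇒ order 1.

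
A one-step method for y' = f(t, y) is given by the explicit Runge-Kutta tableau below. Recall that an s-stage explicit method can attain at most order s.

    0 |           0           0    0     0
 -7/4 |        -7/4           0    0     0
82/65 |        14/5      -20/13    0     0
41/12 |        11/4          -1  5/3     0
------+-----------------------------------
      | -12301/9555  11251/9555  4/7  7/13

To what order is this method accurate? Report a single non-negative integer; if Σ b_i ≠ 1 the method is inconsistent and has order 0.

b = (-12301/9555, 11251/9555, 4/7, 7/13)
c = (0, -7/4, 82/65, 41/12)
Ac = (0, 0, 35/13, 601/156)
Σ b_i: (-12301/9555)·1 + 11251/9555·1 + 4/7·1 + 7/13·1 = 1 ✓
b·c: 11251/9555·(-7/4) + 4/7·82/65 + 7/13·41/12 = 1/2 ✓
b·c²: 11251/9555·49/16 + 4/7·6724/4225 + 7/13·1681/144 = 11500141/1064700 ≠ 1/3 ⇒ order 2.
b·Ac: 4/7·35/13 + 7/13·601/156 = 7327/2028 ≠ 1/6

2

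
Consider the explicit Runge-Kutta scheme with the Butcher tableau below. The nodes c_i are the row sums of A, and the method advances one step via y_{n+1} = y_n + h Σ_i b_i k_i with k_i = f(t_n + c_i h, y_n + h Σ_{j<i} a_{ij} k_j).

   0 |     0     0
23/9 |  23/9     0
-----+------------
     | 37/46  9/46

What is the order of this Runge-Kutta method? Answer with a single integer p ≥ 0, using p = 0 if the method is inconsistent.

b = (37/46, 9/46)
c = (0, 23/9)
Σ b_i: 37/46·1 + 9/46·1 = 1 ✓
b·c: 9/46·23/9 = 1/2 ✓; 2 stages ⇒ order 2.

2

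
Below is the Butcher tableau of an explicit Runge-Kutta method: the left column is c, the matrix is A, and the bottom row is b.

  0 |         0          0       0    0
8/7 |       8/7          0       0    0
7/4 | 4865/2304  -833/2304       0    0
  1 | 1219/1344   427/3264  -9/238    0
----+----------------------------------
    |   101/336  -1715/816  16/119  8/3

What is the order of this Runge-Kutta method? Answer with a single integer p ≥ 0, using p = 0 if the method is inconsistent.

b = (101/336, -1715/816, 16/119, 8/3)
c = (0, 8/7, 7/4, 1)
Ac = (0, 0, -119/288, 1/12)
Σ b_i: 101/336·1 + (-1715/816)·1 + 16/119·1 + 8/3·1 = 1 ✓
b·c: (-1715/816)·8/7 + 16/119·7/4 + 8/3·1 = 1/2 ✓
b·c²: (-1715/816)·64/49 + 16/119·49/16 + 8/3·1 = 1/3 ✓
b·Ac: 16/119·(-119/288) + 8/3·1/12 = 1/6 ✓
b·c³: (-1715/816)·512/343 + 16/119·343/64 + 8/3·1 = 1/4 ✓
b·(c∘Ac): 16/119·(-833/1152) + 8/3·1/12 = 1/8 ✓
b·Ac²: 16/119·(-17/36) + 8/3·37/672 = 1/12 ✓
b·A²c: 8/3·1/64 = 1/24 ✓; 4 stages ⇒ order 4.

4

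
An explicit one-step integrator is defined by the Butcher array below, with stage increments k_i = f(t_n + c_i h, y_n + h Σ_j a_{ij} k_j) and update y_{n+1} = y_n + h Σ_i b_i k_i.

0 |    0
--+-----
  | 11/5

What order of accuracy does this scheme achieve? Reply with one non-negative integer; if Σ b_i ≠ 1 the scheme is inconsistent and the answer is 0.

0

b = (11/5)
c = (0)
Σ b_i: 11/5·1 = 11/5 ≠ 1 ⇒ order 0.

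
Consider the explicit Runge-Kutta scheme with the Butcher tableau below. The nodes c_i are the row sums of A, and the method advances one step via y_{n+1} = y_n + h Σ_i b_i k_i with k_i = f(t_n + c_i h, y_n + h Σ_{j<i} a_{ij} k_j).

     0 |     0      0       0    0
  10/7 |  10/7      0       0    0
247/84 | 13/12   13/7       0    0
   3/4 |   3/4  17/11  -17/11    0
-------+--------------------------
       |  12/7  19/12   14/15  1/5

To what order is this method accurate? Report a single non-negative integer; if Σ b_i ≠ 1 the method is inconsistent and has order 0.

b = (12/7, 19/12, 14/15, 1/5)
c = (0, 10/7, 247/84, 3/4)
Ac = (0, 0, 130/49, -2159/924)
Σ b_i: 12/7·1 + 19/12·1 + 14/15·1 + 1/5·1 = 1861/420 ≠ 1 ⇒ order 0.

0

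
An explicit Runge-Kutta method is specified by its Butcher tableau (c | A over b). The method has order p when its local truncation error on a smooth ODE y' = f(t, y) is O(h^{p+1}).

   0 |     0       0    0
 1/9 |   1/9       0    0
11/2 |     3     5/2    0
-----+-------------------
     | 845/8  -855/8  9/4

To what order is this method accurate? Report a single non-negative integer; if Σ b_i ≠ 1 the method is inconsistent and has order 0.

b = (845/8, -855/8, 9/4)
c = (0, 1/9, 11/2)
Ac = (0, 0, 5/18)
Σ b_i: 845/8·1 + (-855/8)·1 + 9/4·1 = 1 ✓
b·c: (-855/8)·1/9 + 9/4·11/2 = 1/2 ✓
b·c²: (-855/8)·1/81 + 9/4·121/4 = 9611/144 ≠ 1/3 ⇒ order 2.
b·Ac: 9/4·5/18 = 5/8 ≠ 1/6

2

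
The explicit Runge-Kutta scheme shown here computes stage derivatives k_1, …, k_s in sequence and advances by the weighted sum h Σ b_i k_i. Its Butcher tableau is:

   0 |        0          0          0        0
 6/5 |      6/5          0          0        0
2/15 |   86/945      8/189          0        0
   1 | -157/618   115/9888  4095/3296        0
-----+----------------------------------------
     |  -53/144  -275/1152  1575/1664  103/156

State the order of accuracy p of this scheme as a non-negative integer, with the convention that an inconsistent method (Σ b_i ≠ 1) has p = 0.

4

b = (-53/144, -275/1152, 1575/1664, 103/156)
c = (0, 6/5, 2/15, 1)
Ac = (0, 0, 16/315, 37/206)
Σ b_i: (-53/144)·1 + (-275/1152)·1 + 1575/1664·1 + 103/156·1 = 1 ✓
b·c: (-275/1152)·6/5 + 1575/1664·2/15 + 103/156·1 = 1/2 ✓
b·c²: (-275/1152)·36/25 + 1575/1664·4/225 + 103/156·1 = 1/3 ✓
b·Ac: 1575/1664·16/315 + 103/156·37/206 = 1/6 ✓
b·c³: (-275/1152)·216/125 + 1575/1664·8/3375 + 103/156·1 = 1/4 ✓
b·(c∘Ac): 1575/1664·32/4725 + 103/156·37/206 = 1/8 ✓
b·Ac²: 1575/1664·32/525 + 103/156·4/103 = 1/12 ✓
b·A²c: 103/156·13/206 = 1/24 ✓; 4 stages ⇒ order 4.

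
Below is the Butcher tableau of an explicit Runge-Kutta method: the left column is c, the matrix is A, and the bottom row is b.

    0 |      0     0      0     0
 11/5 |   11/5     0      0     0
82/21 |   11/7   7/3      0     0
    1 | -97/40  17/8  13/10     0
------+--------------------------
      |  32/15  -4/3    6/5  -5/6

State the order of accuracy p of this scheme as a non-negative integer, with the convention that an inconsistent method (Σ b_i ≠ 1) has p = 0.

0

b = (32/15, -4/3, 6/5, -5/6)
c = (0, 11/5, 82/21, 1)
Ac = (0, 0, 77/15, 8191/840)
Σ b_i: 32/15·1 + (-4/3)·1 + 6/5·1 + (-5/6)·1 = 7/6 ≠ 1 ⇒ order 0.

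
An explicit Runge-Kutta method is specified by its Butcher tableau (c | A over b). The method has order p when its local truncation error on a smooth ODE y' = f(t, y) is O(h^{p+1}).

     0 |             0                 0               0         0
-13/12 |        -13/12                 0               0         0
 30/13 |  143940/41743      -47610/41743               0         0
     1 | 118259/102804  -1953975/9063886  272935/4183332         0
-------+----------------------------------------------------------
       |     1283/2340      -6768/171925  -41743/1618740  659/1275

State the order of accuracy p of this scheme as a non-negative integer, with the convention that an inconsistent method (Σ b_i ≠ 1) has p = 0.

b = (1283/2340, -6768/171925, -41743/1618740, 659/1275)
c = (0, -13/12, 30/13, 1)
Ac = (0, 0, 7935/6422, 2025/5272)
Σ b_i: 1283/2340·1 + (-6768/171925)·1 + (-41743/1618740)·1 + 659/1275·1 = 1 ✓
b·c: (-6768/171925)·(-13/12) + (-41743/1618740)·30/13 + 659/1275·1 = 1/2 ✓
b·c²: (-6768/171925)·169/144 + (-41743/1618740)·900/169 + 659/1275·1 = 1/3 ✓
b·Ac: (-41743/1618740)·7935/6422 + 659/1275·2025/5272 = 1/6 ✓
b·c³: (-6768/171925)·(-2197/1728) + (-41743/1618740)·27000/2197 + 659/1275·1 = 1/4 ✓
b·(c∘Ac): (-41743/1618740)·119025/41743 + 659/1275·2025/5272 = 1/8 ✓
b·Ac²: (-41743/1618740)·(-2645/1976) + 659/1275·5975/63264 = 1/12 ✓
b·A²c: 659/1275·425/5272 = 1/24 ✓; 4 stages ⇒ order 4.

4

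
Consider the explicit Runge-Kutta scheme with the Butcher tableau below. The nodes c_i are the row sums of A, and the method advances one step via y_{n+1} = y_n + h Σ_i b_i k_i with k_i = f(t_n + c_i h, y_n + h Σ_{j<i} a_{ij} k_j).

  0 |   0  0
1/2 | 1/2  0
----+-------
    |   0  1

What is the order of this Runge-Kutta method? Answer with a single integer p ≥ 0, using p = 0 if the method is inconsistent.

2

b = (0, 1)
c = (0, 1/2)
Σ b_i: 1·1 = 1 ✓
b·c: 1·1/2 = 1/2 ✓; 2 stages ⇒ order 2.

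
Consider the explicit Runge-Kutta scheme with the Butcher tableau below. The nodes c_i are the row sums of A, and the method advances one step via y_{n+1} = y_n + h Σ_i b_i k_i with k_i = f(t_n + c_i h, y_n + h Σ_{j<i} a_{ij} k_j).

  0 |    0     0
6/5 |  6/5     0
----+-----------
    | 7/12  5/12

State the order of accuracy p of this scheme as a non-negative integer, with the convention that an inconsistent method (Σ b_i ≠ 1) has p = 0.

b = (7/12, 5/12)
c = (0, 6/5)
Σ b_i: 7/12·1 + 5/12·1 = 1 ✓
b·c: 5/12·6/5 = 1/2 ✓; 2 stages ⇒ order 2.

2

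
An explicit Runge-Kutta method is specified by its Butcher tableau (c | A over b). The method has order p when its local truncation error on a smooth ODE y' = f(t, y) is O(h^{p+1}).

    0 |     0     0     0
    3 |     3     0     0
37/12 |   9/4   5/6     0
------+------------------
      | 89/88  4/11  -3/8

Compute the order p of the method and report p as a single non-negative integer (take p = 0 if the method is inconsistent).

1

b = (89/88, 4/11, -3/8)
c = (0, 3, 37/12)
Ac = (0, 0, 5/2)
Σ b_i: 89/88·1 + 4/11·1 + (-3/8)·1 = 1 ✓
b·c: 4/11·3 + (-3/8)·37/12 = -23/352 ≠ 1/2 ⇒ order 1.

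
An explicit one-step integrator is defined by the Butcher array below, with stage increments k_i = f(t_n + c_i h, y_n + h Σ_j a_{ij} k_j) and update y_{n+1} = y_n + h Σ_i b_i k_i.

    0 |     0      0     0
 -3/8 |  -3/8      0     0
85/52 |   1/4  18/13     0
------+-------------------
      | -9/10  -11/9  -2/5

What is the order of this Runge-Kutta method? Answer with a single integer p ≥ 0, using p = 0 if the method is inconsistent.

0

b = (-9/10, -11/9, -2/5)
c = (0, -3/8, 85/52)
Ac = (0, 0, -27/52)
Σ b_i: (-9/10)·1 + (-11/9)·1 + (-2/5)·1 = -227/90 ≠ 1 ⇒ order 0.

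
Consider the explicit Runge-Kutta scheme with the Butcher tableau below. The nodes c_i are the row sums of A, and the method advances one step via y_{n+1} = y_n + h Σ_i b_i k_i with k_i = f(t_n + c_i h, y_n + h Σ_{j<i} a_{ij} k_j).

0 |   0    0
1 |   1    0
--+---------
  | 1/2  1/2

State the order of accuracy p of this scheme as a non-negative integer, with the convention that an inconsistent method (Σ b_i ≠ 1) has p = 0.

2

b = (1/2, 1/2)
c = (0, 1)
Σ b_i: 1/2·1 + 1/2·1 = 1 ✓
b·c: 1/2·1 = 1/2 ✓; 2 stages ⇒ order 2.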